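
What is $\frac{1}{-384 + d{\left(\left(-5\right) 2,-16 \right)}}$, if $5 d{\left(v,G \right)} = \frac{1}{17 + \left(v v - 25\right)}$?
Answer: $- \frac{460}{176639} \approx -0.0026042$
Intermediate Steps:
$d{\left(v,G \right)} = \frac{1}{5 \left(-8 + v^{2}\right)}$ ($d{\left(v,G \right)} = \frac{1}{5 \left(17 + \left(v v - 25\right)\right)} = \frac{1}{5 \left(17 + \left(v^{2} - 25\right)\right)} = \frac{1}{5 \left(17 + \left(-25 + v^{2}\right)\right)} = \frac{1}{5 \left(-8 + v^{2}\right)}$)
$\frac{1}{-384 + d{\left(\left(-5\right) 2,-16 \right)}} = \frac{1}{-384 + \frac{1}{5 \left(-8 + \left(\left(-5\right) 2\right)^{2}\right)}} = \frac{1}{-384 + \frac{1}{5 \left(-8 + \left(-10\right)^{2}\right)}} = \frac{1}{-384 + \frac{1}{5 \left(-8 + 100\right)}} = \frac{1}{-384 + \frac{1}{5 \cdot 92}} = \frac{1}{-384 + \frac{1}{5} \cdot \frac{1}{92}} = \frac{1}{-384 + \frac{1}{460}} = \frac{1}{- \frac{176639}{460}} = - \frac{460}{176639}$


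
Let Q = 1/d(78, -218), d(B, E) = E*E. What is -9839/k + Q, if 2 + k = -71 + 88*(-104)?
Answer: 467597861/438408900 ≈ 1.0666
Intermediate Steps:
d(B, E) = E²
Q = 1/47524 (Q = 1/((-218)²) = 1/47524 ≈ 2.1042e-5)
k = -9225 (k = -2 + (-71 + 88*(-104)) = -2 + (-71 - 9152) = -2 - 9223 = -9225)
-9839/k + Q = -9839/(-9225) + 1/47524 = -9839*(-1/9225) + 1/47524 = 9839/9225 + 1/47524 = 467597861/438408900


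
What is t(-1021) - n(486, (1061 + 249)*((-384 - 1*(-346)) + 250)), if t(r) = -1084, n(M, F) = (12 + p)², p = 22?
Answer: -2240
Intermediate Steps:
n(M, F) = 1156 (n(M, F) = (12 + 22)² = 34² = 1156)
t(-1021) - n(486, (1061 + 249)*((-384 - 1*(-346)) + 250)) = -1084 - 1*1156 = -1084 - 1156 = -2240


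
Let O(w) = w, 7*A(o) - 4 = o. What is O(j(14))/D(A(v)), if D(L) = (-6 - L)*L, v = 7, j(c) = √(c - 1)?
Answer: -49*√13/583 ≈ -0.30304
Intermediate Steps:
j(c) = √(-1 + c)
A(o) = 4/7 + o/7
D(L) = L*(-6 - L)
O(j(14))/D(A(v)) = √(-1 + 14)/((-(4/7 + (⅐)*7)*(6 + (4/7 + (⅐)*7)))) = √13/((-(4/7 + 1)*(6 + (4/7 + 1)))) = √13/((-1*11/7*(6 + 11/7))) = √13/((-1*11/7*53/7)) = √13/(-583/49) = √13*(-49/583) = -49*√13/583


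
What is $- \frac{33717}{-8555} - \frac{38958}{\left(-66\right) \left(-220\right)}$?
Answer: $\frac{1041901}{828124} \approx 1.2581$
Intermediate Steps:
$- \frac{33717}{-8555} - \frac{38958}{\left(-66\right) \left(-220\right)} = \left(-33717\right) \left(- \frac{1}{8555}\right) - \frac{38958}{14520} = \frac{33717}{8555} - \frac{6493}{2420} = \frac{1041901}{828124}$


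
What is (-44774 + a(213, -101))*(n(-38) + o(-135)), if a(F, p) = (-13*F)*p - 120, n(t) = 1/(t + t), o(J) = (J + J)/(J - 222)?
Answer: 1577922775/9044 ≈ 1.7447e+5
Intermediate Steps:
o(J) = 2*J/(-222 + J) (o(J) = (2*J)/(-222 + J) = 2*J/(-222 + J))
n(t) = 1/(2*t)
a(F, p) = -120 - 13*F*p (a(F, p) = -13*F*p - 120 = -120 - 13*F*p)
(-44774 + a(213, -101))*(n(-38) + o(-135)) = (-44774 + (-120 - 13*213*(-101)))*((½)/(-38) + 2*(-135)/(-222 - 135)) = (-44774 + (-120 + 279669))*((½)*(-1/38) + 2*(-135)/(-357)) = (-44774 + 279549)*(-1/76 + 2*(-135)*(-1/357)) = 234775*(-1/76 + 90/119) = 234775*(6721/9044) = 1577922775/9044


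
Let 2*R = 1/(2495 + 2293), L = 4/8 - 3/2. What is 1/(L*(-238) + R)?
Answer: 9576/2279089 ≈ 0.0042017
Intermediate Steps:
L = -1 (L = 4*(⅛) - 3*½ = ½ - 3/2 = -1)
R = 1/9576 (R = 1/(2*(2495 + 2293)) = (½)/4788 = (½)*(1/4788) = 1/9576 ≈ 0.00010443)
1/(L*(-238) + R) = 1/(-1*(-238) + 1/9576) = 1/(238 + 1/9576) = 1/(2279089/9576) = 9576/2279089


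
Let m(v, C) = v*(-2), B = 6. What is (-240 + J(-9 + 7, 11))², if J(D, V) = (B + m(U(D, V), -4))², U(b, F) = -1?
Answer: 30976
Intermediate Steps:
m(v, C) = -2*v
J(D, V) = 64 (J(D, V) = (6 - 2*(-1))² = (6 + 2)² = 8² = 64)
(-240 + J(-9 + 7, 11))² = (-240 + 64)² = (-176)² = 30976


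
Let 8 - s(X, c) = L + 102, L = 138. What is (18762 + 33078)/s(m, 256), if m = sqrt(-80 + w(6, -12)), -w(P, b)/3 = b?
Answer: -6480/29 ≈ -223.45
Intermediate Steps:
w(P, b) = -3*b
m = 2*I*sqrt(11) (m = sqrt(-80 - 3*(-12)) = sqrt(-80 + 36) = sqrt(-44) = 2*I*sqrt(11) ≈ 6.6332*I)
s(X, c) = -232 (s(X, c) = 8 - (138 + 102) = 8 - 1*240 = 8 - 240 = -232)
(18762 + 33078)/s(m, 256) = (18762 + 33078)/(-232) = 51840*(-1/232) = -6480/29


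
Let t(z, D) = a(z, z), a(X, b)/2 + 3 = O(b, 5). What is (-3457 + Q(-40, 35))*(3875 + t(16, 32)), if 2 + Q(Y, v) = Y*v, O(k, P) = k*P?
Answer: -19576911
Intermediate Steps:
O(k, P) = P*k
Q(Y, v) = -2 + Y*v
a(X, b) = -6 + 10*b (a(X, b) = -6 + 2*(5*b) = -6 + 10*b)
t(z, D) = -6 + 10*z
(-3457 + Q(-40, 35))*(3875 + t(16, 32)) = (-3457 + (-2 - 40*35))*(3875 + (-6 + 10*16)) = (-3457 + (-2 - 1400))*(3875 + (-6 + 160)) = (-3457 - 1402)*(3875 + 154) = -4859*4029 = -19576911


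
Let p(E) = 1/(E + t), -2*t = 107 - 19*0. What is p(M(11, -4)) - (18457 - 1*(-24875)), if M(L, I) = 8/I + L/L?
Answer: -4723190/109 ≈ -43332.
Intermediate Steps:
M(L, I) = 1 + 8/I (M(L, I) = 8/I + 1 = 1 + 8/I)
t = -107/2 (t = -(107 - 19*0)/2 = -(107 - 1*0)/2 = -(107 + 0)/2 = -1/2*107 = -107/2 ≈ -53.500)
p(E) = 1/(-107/2 + E) (p(E) = 1/(E - 107/2) = 1/(-107/2 + E))
p(M(11, -4)) - (18457 - 1*(-24875)) = 2/(-107 + 2*((8 - 4)/(-4))) - (18457 - 1*(-24875)) = 2/(-107 + 2*(-1/4*4)) - (18457 + 24875) = 2/(-107 + 2*(-1)) - 1*43332 = 2/(-107 - 2) - 43332 = 2/(-109) - 43332 = 2*(-1/109) - 43332 = -2/109 - 43332 = -4723190/109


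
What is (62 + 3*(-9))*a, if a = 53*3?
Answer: 5565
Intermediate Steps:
a = 159
(62 + 3*(-9))*a = (62 + 3*(-9))*159 = (62 - 27)*159 = 35*159 = 5565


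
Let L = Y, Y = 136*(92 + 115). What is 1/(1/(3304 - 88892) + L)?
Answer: 85588/2409473375 ≈ 3.5521e-5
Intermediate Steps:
Y = 28152 (Y = 136*207 = 28152)
L = 28152
1/(1/(3304 - 88892) + L) = 1/(1/(3304 - 88892) + 28152) = 1/(1/(-85588) + 28152) = 1/(-1/85588 + 28152) = 1/(2409473375/85588) = 85588/2409473375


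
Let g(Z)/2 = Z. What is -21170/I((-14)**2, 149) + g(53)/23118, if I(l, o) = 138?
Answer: -13594262/88619 ≈ -153.40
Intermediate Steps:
g(Z) = 2*Z
-21170/I((-14)**2, 149) + g(53)/23118 = -21170/138 + (2*53)/23118 = -21170*1/138 + 106*(1/23118) = -10585/69 + 53/11559 = -13594262/88619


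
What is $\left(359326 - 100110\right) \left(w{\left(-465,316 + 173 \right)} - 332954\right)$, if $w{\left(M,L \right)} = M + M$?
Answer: $-86548074944$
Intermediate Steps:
$w{\left(M,L \right)} = 2 M$
$\left(359326 - 100110\right) \left(w{\left(-465,316 + 173 \right)} - 332954\right) = \left(359326 - 100110\right) \left(2 \left(-465\right) - 332954\right) = 259216 \left(-930 - 332954\right) = 259216 \left(-333884\right) = -86548074944$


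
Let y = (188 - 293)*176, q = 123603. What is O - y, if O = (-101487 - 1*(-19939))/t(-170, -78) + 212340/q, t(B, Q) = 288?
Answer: 53985533933/2966472 ≈ 18199.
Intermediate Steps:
O = -834868627/2966472 (O = (-101487 - 1*(-19939))/288 + 212340/123603 = (-101487 + 19939)*(1/288) + 212340*(1/123603) = -81548*1/288 + 70780/41201 = -20387/72 + 70780/41201 = -834868627/2966472 ≈ -281.44)
y = -18480 (y = -105*176 = -18480)
O - y = -834868627/2966472 - 1*(-18480) = -834868627/2966472 + 18480 = 53985533933/2966472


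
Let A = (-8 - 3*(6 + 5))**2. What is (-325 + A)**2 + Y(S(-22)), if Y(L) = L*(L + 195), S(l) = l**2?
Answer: 2167372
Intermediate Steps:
A = 1681 (A = (-8 - 3*11)**2 = (-8 - 33)**2 = (-41)**2 = 1681)
Y(L) = L*(195 + L)
(-325 + A)**2 + Y(S(-22)) = (-325 + 1681)**2 + (-22)**2*(195 + (-22)**2) = 1356**2 + 484*(195 + 484) = 1838736 + 484*679 = 1838736 + 328636 = 2167372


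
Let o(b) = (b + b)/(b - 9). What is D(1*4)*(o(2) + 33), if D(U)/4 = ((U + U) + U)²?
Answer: 130752/7 ≈ 18679.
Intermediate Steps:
o(b) = 2*b/(-9 + b) (o(b) = (2*b)/(-9 + b) = 2*b/(-9 + b))
D(U) = 36*U² (D(U) = 4*((U + U) + U)² = 4*(2*U + U)² = 4*(3*U)² = 4*(9*U²) = 36*U²)
D(1*4)*(o(2) + 33) = (36*(1*4)²)*(2*2/(-9 + 2) + 33) = (36*4²)*(2*2/(-7) + 33) = (36*16)*(2*2*(-⅐) + 33) = 576*(-4/7 + 33) = 576*(227/7) = 130752/7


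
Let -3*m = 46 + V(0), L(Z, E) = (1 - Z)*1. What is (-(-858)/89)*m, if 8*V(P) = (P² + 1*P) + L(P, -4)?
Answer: -52767/356 ≈ -148.22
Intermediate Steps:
L(Z, E) = 1 - Z
V(P) = ⅛ + P²/8 (V(P) = ((P² + 1*P) + (1 - P))/8 = ((P² + P) + (1 - P))/8 = ((P + P²) + (1 - P))/8 = (1 + P²)/8 = ⅛ + P²/8)
m = -123/8 (m = -(46 + (⅛ + (⅛)*0²))/3 = -(46 + (⅛ + (⅛)*0))/3 = -(46 + (⅛ + 0))/3 = -(46 + ⅛)/3 = -⅓*369/8 = -123/8 ≈ -15.375)
(-(-858)/89)*m = -(-858)/89*(-123/8) = -22*(-39/89)*(-123/8) = (858/89)*(-123/8) = -52767/356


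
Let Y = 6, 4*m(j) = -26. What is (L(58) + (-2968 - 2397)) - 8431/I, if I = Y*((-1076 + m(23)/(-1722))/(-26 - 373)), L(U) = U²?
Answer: -9346085937/3705731 ≈ -2522.1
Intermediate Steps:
m(j) = -13/2 (m(j) = (¼)*(-26) = -13/2)
I = 3705731/229026 (I = 6*((-1076 - 13/2/(-1722))/(-26 - 373)) = 6*((-1076 - 13/2*(-1/1722))/(-399)) = 6*((-1076 + 13/3444)*(-1/399)) = 6*(-3705731/3444*(-1/399)) = 6*(3705731/1374156) = 3705731/229026 ≈ 16.180)
(L(58) + (-2968 - 2397)) - 8431/I = (58² + (-2968 - 2397)) - 8431/3705731/229026 = (3364 - 5365) - 8431*229026/3705731 = -2001 - 1930918206/3705731 = -9346085937/3705731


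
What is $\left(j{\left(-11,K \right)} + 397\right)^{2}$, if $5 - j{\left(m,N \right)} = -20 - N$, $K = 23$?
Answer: $198025$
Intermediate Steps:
$j{\left(m,N \right)} = 25 + N$ ($j{\left(m,N \right)} = 5 - \left(-20 - N\right) = 5 + \left(20 + N\right) = 25 + N$)
$\left(j{\left(-11,K \right)} + 397\right)^{2} = \left(\left(25 + 23\right) + 397\right)^{2} = \left(48 + 397\right)^{2} = 445^{2} = 198025$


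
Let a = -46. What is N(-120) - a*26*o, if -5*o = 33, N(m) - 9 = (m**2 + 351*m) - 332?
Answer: -179683/5 ≈ -35937.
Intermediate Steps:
N(m) = -323 + m**2 + 351*m (N(m) = 9 + ((m**2 + 351*m) - 332) = 9 + (-332 + m**2 + 351*m) = -323 + m**2 + 351*m)
o = -33/5 (o = -1/5*33 = -33/5 ≈ -6.6000)
N(-120) - a*26*o = (-323 + (-120)**2 + 351*(-120)) - (-46*26)*(-33)/5 = (-323 + 14400 - 42120) - (-1196)*(-33)/5 = -28043 - 1*39468/5 = -28043 - 39468/5 = -179683/5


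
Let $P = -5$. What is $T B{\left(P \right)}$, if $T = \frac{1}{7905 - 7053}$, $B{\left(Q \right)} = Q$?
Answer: $- \frac{5}{852} \approx -0.0058685$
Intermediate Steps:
$T = \frac{1}{852} \approx 0.0011737$
$T B{\left(P \right)} = \frac{1}{852} \left(-5\right) = - \frac{5}{852}$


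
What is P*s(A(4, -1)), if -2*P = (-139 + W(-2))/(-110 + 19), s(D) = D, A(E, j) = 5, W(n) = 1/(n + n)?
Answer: -2785/728 ≈ -3.8256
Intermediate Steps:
W(n) = 1/(2*n)
P = -557/728 (P = -(-139 + (½)/(-2))/(2*(-110 + 19)) = -(-139 + (½)*(-½))/(2*(-91)) = -(-139 - ¼)*(-1)/(2*91) = -(-557)*(-1)/(8*91) = -½*557/364 = -557/728 ≈ -0.76511)
P*s(A(4, -1)) = -557/728*5 = -2785/728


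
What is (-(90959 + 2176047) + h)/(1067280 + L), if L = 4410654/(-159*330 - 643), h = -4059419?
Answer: -336015411025/56682031986 ≈ -5.9281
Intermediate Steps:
L = -4410654/53113 (L = 4410654/(-52470 - 643) = 4410654/(-53113) = 4410654*(-1/53113) = -4410654/53113 ≈ -83.043)
(-(90959 + 2176047) + h)/(1067280 + L) = (-(90959 + 2176047) - 4059419)/(1067280 - 4410654/53113) = (-1*2267006 - 4059419)/(56682031986/53113) = (-2267006 - 4059419)*(53113/56682031986) = -6326425*53113/56682031986 = -336015411025/56682031986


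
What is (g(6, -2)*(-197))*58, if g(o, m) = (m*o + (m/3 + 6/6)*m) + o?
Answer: 228520/3 ≈ 76173.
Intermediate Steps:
g(o, m) = o + m*o + m*(1 + m/3) (g(o, m) = (m*o + (m*(⅓) + 6*(⅙))*m) + o = (m*o + (m/3 + 1)*m) + o = (m*o + (1 + m/3)*m) + o = (m*o + m*(1 + m/3)) + o = o + m*o + m*(1 + m/3))
(g(6, -2)*(-197))*58 = ((-2 + 6 + (⅓)*(-2)² - 2*6)*(-197))*58 = ((-2 + 6 + (⅓)*4 - 12)*(-197))*58 = ((-2 + 6 + 4/3 - 12)*(-197))*58 = -20/3*(-197)*58 = (3940/3)*58 = 228520/3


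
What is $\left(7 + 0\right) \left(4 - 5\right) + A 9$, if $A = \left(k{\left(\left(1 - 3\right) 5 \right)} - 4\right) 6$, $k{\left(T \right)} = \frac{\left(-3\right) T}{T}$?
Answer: $-385$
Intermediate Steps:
$k{\left(T \right)} = -3$
$A = -42$ ($A = \left(-3 - 4\right) 6 = \left(-7\right) 6 = -42$)
$\left(7 + 0\right) \left(4 - 5\right) + A 9 = \left(7 + 0\right) \left(4 - 5\right) - 378 = 7 \left(-1\right) - 378 = -7 - 378 = -385$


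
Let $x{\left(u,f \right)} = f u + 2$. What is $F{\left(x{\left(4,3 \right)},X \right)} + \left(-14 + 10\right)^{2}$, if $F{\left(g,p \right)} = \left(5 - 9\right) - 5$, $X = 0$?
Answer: $7$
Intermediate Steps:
$x{\left(u,f \right)} = 2 + f u$
$F{\left(g,p \right)} = -9$ ($F{\left(g,p \right)} = -4 - 5 = -9$)
$F{\left(x{\left(4,3 \right)},X \right)} + \left(-14 + 10\right)^{2} = -9 + \left(-14 + 10\right)^{2} = -9 + \left(-4\right)^{2} = -9 + 16 = 7$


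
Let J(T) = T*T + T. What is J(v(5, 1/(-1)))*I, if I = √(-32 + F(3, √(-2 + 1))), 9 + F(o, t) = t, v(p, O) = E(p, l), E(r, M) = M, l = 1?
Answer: 2*√(-41 + I) ≈ 0.15616 + 12.807*I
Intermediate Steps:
v(p, O) = 1
J(T) = T + T² (J(T) = T² + T = T + T²)
F(o, t) = -9 + t
I = √(-41 + I) (I = √(-32 + (-9 + √(-2 + 1))) = √(-32 + (-9 + √(-1))) = √(-32 + (-9 + I)) = √(-41 + I) ≈ 0.07808 + 6.4036*I)
J(v(5, 1/(-1)))*I = (1*(1 + 1))*√(-41 + I) = (1*2)*√(-41 + I) = 2*√(-41 + I)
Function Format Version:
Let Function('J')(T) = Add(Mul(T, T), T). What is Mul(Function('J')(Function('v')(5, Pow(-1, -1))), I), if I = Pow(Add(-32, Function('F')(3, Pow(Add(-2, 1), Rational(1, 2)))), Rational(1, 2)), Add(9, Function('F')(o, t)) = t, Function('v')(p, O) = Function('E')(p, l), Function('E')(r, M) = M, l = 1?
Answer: Mul(2, Pow(Add(-41, I), Rational(1, 2))) ≈ Add(0.15616, Mul(12.807, I))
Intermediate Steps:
Function('v')(p, O) = 1
Function('J')(T) = Add(T, Pow(T, 2)) (Function('J')(T) = Add(Pow(T, 2), T) = Add(T, Pow(T, 2)))
Function('F')(o, t) = Add(-9, t)
I = Pow(Add(-41, I), Rational(1, 2)) (I = Pow(Add(-32, Add(-9, Pow(Add(-2, 1), Rational(1, 2)))), Rational(1, 2)) = Pow(Add(-32, Add(-9, Pow(-1, Rational(1, 2)))), Rational(1, 2)) = Pow(Add(-32, Add(-9, I)), Rational(1, 2)) = Pow(Add(-41, I), Rational(1, 2)) ≈ Add(0.07808, Mul(6.4036, I)))
Mul(Function('J')(Function('v')(5, Pow(-1, -1))), I) = Mul(Mul(1, Add(1, 1)), Pow(Add(-41, I), Rational(1, 2))) = Mul(Mul(1, 2), Pow(Add(-41, I), Rational(1, 2))) = Mul(2, Pow(Add(-41, I), Rational(1, 2)))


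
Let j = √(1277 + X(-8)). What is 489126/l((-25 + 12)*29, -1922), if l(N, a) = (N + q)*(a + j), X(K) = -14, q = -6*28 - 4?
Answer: 28487884/61435113 + 14822*√1263/61435113 ≈ 0.47228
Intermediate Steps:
q = -172 (q = -168 - 4 = -172)
j = √1263 (j = √(1277 - 14) = √1263 ≈ 35.539)
l(N, a) = (-172 + N)*(a + √1263) (l(N, a) = (N - 172)*(a + √1263) = (-172 + N)*(a + √1263))
489126/l((-25 + 12)*29, -1922) = 489126/(-172*(-1922) - 172*√1263 + ((-25 + 12)*29)*(-1922) + ((-25 + 12)*29)*√1263) = 489126/(330584 - 172*√1263 - 13*29*(-1922) + (-13*29)*√1263) = 489126/(330584 - 172*√1263 - 377*(-1922) - 377*√1263) = 489126/(330584 - 172*√1263 + 724594 - 377*√1263) = 489126/(1055178 - 549*√1263)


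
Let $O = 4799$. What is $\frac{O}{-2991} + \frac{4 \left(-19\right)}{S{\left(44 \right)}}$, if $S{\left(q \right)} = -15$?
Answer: $\frac{17259}{4985} \approx 3.4622$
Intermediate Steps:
$\frac{O}{-2991} + \frac{4 \left(-19\right)}{S{\left(44 \right)}} = \frac{4799}{-2991} + \frac{4 \left(-19\right)}{-15} = 4799 \left(- \frac{1}{2991}\right) - - \frac{76}{15} = - \frac{4799}{2991} + \frac{76}{15} = \frac{17259}{4985}$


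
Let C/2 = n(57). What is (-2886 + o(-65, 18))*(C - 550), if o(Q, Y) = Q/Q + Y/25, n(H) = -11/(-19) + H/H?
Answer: 149838346/95 ≈ 1.5772e+6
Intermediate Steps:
n(H) = 30/19 (n(H) = -11*(-1/19) + 1 = 11/19 + 1 = 30/19)
o(Q, Y) = 1 + Y/25 (o(Q, Y) = 1 + Y*(1/25) = 1 + Y/25)
C = 60/19 (C = 2*(30/19) = 60/19 ≈ 3.1579)
(-2886 + o(-65, 18))*(C - 550) = (-2886 + (1 + (1/25)*18))*(60/19 - 550) = (-2886 + (1 + 18/25))*(-10390/19) = (-2886 + 43/25)*(-10390/19) = -72107/25*(-10390/19) = 149838346/95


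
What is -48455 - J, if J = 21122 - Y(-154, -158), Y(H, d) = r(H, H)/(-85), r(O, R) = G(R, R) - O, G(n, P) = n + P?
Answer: -5913891/85 ≈ -69575.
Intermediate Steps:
G(n, P) = P + n
r(O, R) = -O + 2*R (r(O, R) = (R + R) - O = 2*R - O = -O + 2*R)
Y(H, d) = -H/85 (Y(H, d) = (-H + 2*H)/(-85) = H*(-1/85) = -H/85)
J = 1795216/85 (J = 21122 - (-1)*(-154)/85 = 21122 - 1*154/85 = 21122 - 154/85 = 1795216/85 ≈ 21120.)
-48455 - J = -48455 - 1*1795216/85 = -48455 - 1795216/85 = -5913891/85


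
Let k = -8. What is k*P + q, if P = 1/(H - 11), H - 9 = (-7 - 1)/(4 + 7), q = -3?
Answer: -1/15 ≈ -0.066667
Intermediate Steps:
H = 91/11 (H = 9 + (-7 - 1)/(4 + 7) = 9 - 8/11 = 91/11 ≈ 8.2727)
P = -11/30 (P = 1/(91/11 - 11) = 1/(-30/11) = -11/30 ≈ -0.36667)
k*P + q = -8*(-11/30) - 3 = 44/15 - 3 = -1/15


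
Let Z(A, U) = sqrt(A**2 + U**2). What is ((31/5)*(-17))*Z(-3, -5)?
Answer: -527*sqrt(34)/5 ≈ -614.58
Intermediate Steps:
((31/5)*(-17))*Z(-3, -5) = ((31/5)*(-17))*sqrt((-3)**2 + (-5)**2) = ((31*(1/5))*(-17))*sqrt(9 + 25) = ((31/5)*(-17))*sqrt(34) = -527*sqrt(34)/5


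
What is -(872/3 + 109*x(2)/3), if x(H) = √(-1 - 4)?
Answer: -872/3 - 109*I*√5/3 ≈ -290.67 - 81.244*I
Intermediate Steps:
x(H) = I*√5 (x(H) = √(-5) = I*√5)
-(872/3 + 109*x(2)/3) = -(872/3 + 109*I*√5/3) = -327*(8/9 + I*√5/9) = -872/3 - 109*I*√5/3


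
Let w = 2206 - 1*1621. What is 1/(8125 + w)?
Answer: 1/8710 ≈ 0.00011481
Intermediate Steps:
w = 585 (w = 2206 - 1621 = 585)
1/(8125 + w) = 1/(8125 + 585) = 1/8710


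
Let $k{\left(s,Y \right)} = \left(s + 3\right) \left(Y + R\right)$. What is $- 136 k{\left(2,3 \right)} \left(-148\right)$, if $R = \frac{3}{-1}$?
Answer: $0$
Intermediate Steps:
$R = -3$ ($R = 3 \left(-1\right) = -3$)
$k{\left(s,Y \right)} = \left(-3 + Y\right) \left(3 + s\right)$ ($k{\left(s,Y \right)} = \left(s + 3\right) \left(Y - 3\right) = \left(3 + s\right) \left(-3 + Y\right) = \left(-3 + Y\right) \left(3 + s\right)$)
$- 136 k{\left(2,3 \right)} \left(-148\right) = - 136 \left(-9 - 6 + 3 \cdot 3 + 3 \cdot 2\right) \left(-148\right) = - 136 \left(-9 - 6 + 9 + 6\right) \left(-148\right) = \left(-136\right) 0 \left(-148\right) = 0 \left(-148\right) = 0$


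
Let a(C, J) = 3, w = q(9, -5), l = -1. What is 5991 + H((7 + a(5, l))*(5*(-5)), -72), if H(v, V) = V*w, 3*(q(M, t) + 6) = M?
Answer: 6207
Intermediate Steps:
q(M, t) = -6 + M/3
w = -3 (w = -6 + (1/3)*9 = -6 + 3 = -3)
H(v, V) = -3*V (H(v, V) = V*(-3) = -3*V)
5991 + H((7 + a(5, l))*(5*(-5)), -72) = 5991 - 3*(-72) = 5991 + 216 = 6207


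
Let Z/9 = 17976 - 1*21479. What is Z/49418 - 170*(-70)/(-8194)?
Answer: -24894307/11909738 ≈ -2.0902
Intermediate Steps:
Z = -31527 (Z = 9*(17976 - 1*21479) = 9*(17976 - 21479) = 9*(-3503) = -31527)
Z/49418 - 170*(-70)/(-8194) = -31527/49418 - 170*(-70)/(-8194) = -31527*1/49418 + 11900*(-1/8194) = -31527/49418 - 350/241 = -24894307/11909738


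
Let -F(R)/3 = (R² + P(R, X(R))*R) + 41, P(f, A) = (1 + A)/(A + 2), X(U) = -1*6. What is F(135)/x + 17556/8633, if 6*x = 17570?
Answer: -5112381243/303363620 ≈ -16.852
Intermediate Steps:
x = 8785/3 (x = (⅙)*17570 = 8785/3 ≈ 2928.3)
X(U) = -6
P(f, A) = (1 + A)/(2 + A)
F(R) = -123 - 3*R² - 15*R/4 (F(R) = -3*((R² + ((1 - 6)/(2 - 6))*R) + 41) = -3*((R² + (-5/(-4))*R) + 41) = -3*((R² + (-¼*(-5))*R) + 41) = -3*((R² + 5*R/4) + 41) = -3*(41 + R² + 5*R/4) = -123 - 3*R² - 15*R/4)
F(135)/x + 17556/8633 = (-123 - 3*135² - 15/4*135)/(8785/3) + 17556/8633 = (-123 - 3*18225 - 2025/4)*(3/8785) + 17556*(1/8633) = (-123 - 54675 - 2025/4)*(3/8785) + 17556/8633 = -221217/4*3/8785 + 17556/8633 = -663651/35140 + 17556/8633 = -5112381243/303363620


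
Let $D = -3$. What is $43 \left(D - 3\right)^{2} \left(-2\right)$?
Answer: $-3096$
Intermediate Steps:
$43 \left(D - 3\right)^{2} \left(-2\right) = 43 \left(-3 - 3\right)^{2} \left(-2\right) = 43 \left(-6\right)^{2} \left(-2\right) = 43 \cdot 36 \left(-2\right) = 1548 \left(-2\right) = -3096$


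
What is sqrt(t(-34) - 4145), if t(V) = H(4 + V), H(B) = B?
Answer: 5*I*sqrt(167) ≈ 64.614*I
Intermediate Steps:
t(V) = 4 + V
sqrt(t(-34) - 4145) = sqrt((4 - 34) - 4145) = sqrt(-30 - 4145) = sqrt(-4175) = 5*I*sqrt(167)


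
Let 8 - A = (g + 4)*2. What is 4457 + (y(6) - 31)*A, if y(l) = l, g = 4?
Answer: 4657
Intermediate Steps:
A = -8 (A = 8 - (4 + 4)*2 = 8 - 8*2 = 8 - 1*16 = 8 - 16 = -8)
4457 + (y(6) - 31)*A = 4457 + (6 - 31)*(-8) = 4457 - 25*(-8) = 4457 + 200 = 4657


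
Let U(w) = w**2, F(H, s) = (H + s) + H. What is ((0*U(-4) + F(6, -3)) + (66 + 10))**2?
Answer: 7225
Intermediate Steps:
F(H, s) = s + 2*H
((0*U(-4) + F(6, -3)) + (66 + 10))**2 = ((0*(-4)**2 + (-3 + 2*6)) + (66 + 10))**2 = ((0*16 + (-3 + 12)) + 76)**2 = ((0 + 9) + 76)**2 = (9 + 76)**2 = 85**2 = 7225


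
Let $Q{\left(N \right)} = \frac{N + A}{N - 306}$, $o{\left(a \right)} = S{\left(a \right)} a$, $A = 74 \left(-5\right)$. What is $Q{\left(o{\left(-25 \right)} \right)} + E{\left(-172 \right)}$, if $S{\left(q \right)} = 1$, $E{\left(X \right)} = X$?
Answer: $- \frac{56537}{331} \approx -170.81$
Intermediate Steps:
$A = -370$
$o{\left(a \right)} = a$ ($o{\left(a \right)} = 1 a = a$)
$Q{\left(N \right)} = \frac{-370 + N}{-306 + N}$ ($Q{\left(N \right)} = \frac{N - 370}{N - 306} = \frac{-370 + N}{-306 + N}$)
$Q{\left(o{\left(-25 \right)} \right)} + E{\left(-172 \right)} = \frac{-370 - 25}{-306 - 25} - 172 = \frac{1}{-331} \left(-395\right) - 172 = \left(- \frac{1}{331}\right) \left(-395\right) - 172 = \frac{395}{331} - 172 = - \frac{56537}{331}$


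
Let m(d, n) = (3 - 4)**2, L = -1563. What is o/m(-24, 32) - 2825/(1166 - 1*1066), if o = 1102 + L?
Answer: -1957/4 ≈ -489.25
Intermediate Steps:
m(d, n) = 1 (m(d, n) = (-1)**2 = 1)
o = -461 (o = 1102 - 1563 = -461)
o/m(-24, 32) - 2825/(1166 - 1*1066) = -461/1 - 2825/(1166 - 1*1066) = -461*1 - 2825/(1166 - 1066) = -461 - 2825/100 = -461 - 2825*1/100 = -461 - 113/4 = -1957/4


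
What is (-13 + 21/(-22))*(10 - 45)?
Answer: 10745/22 ≈ 488.41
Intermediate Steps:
(-13 + 21/(-22))*(10 - 45) = (-13 + 21*(-1/22))*(-35) = (-13 - 21/22)*(-35) = -307/22*(-35) = 10745/22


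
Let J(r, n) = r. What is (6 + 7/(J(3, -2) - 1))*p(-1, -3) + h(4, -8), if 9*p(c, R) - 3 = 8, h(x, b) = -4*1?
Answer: 137/18 ≈ 7.6111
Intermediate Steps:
h(x, b) = -4
p(c, R) = 11/9 (p(c, R) = ⅓ + (⅑)*8 = ⅓ + 8/9 = 11/9)
(6 + 7/(J(3, -2) - 1))*p(-1, -3) + h(4, -8) = (6 + 7/(3 - 1))*(11/9) - 4 = (6 + 7/2)*(11/9) - 4 = (19/2)*(11/9) - 4 = 209/18 - 4 = 137/18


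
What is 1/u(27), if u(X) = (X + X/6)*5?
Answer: 2/315 ≈ 0.0063492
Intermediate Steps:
u(X) = 35*X/6 (u(X) = (X + X*(⅙))*5 = (X + X/6)*5 = (7*X/6)*5 = 35*X/6)
1/u(27) = 1/((35/6)*27) = 1/(315/2) = 2/315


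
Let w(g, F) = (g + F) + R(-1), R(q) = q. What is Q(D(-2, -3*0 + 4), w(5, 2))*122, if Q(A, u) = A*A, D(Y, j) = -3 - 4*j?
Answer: 44042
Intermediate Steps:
w(g, F) = -1 + F + g (w(g, F) = (g + F) - 1 = (F + g) - 1 = -1 + F + g)
Q(A, u) = A**2
Q(D(-2, -3*0 + 4), w(5, 2))*122 = (-3 - 4*(-3*0 + 4))**2*122 = (-3 - 4*(0 + 4))**2*122 = (-3 - 4*4)**2*122 = (-3 - 16)**2*122 = (-19)**2*122 = 361*122 = 44042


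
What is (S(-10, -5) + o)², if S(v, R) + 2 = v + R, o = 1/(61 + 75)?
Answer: 5340721/18496 ≈ 288.75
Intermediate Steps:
o = 1/136 ≈ 0.0073529
S(v, R) = -2 + R + v (S(v, R) = -2 + (v + R) = -2 + (R + v) = -2 + R + v)
(S(-10, -5) + o)² = ((-2 - 5 - 10) + 1/136)² = (-17 + 1/136)² = (-2311/136)² = 5340721/18496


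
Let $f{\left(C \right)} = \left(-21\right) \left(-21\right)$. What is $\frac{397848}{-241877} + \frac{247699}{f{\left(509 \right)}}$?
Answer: $\frac{59737240055}{106667757} \approx 560.03$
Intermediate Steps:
$f{\left(C \right)} = 441$
$\frac{397848}{-241877} + \frac{247699}{f{\left(509 \right)}} = \frac{397848}{-241877} + \frac{247699}{441} = 397848 \left(- \frac{1}{241877}\right) + 247699 \cdot \frac{1}{441} = - \frac{397848}{241877} + \frac{247699}{441} = \frac{59737240055}{106667757}$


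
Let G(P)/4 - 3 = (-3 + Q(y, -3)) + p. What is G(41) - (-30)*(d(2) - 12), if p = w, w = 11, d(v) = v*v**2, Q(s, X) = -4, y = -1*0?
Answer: -92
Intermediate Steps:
y = 0
d(v) = v**3
p = 11
G(P) = 28 (G(P) = 12 + 4*((-3 - 4) + 11) = 12 + 4*(-7 + 11) = 12 + 4*4 = 12 + 16 = 28)
G(41) - (-30)*(d(2) - 12) = 28 - (-30)*(2**3 - 12) = 28 - (-30)*(8 - 12) = 28 - (-30)*(-4) = 28 - 1*120 = 28 - 120 = -92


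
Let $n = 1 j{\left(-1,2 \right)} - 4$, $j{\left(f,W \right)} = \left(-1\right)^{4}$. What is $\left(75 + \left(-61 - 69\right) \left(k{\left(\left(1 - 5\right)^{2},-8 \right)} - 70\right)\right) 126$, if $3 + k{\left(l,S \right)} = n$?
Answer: $1254330$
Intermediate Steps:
$j{\left(f,W \right)} = 1$
$n = -3$ ($n = 1 \cdot 1 - 4 = 1 - 4 = -3$)
$k{\left(l,S \right)} = -6$ ($k{\left(l,S \right)} = -3 - 3 = -6$)
$\left(75 + \left(-61 - 69\right) \left(k{\left(\left(1 - 5\right)^{2},-8 \right)} - 70\right)\right) 126 = \left(75 + \left(-61 - 69\right) \left(-6 - 70\right)\right) 126 = \left(75 - -9880\right) 126 = \left(75 + 9880\right) 126 = 9955 \cdot 126 = 1254330$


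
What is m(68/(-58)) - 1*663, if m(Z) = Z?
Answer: -19261/29 ≈ -664.17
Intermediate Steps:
m(68/(-58)) - 1*663 = 68/(-58) - 1*663 = 68*(-1/58) - 663 = -34/29 - 663 = -19261/29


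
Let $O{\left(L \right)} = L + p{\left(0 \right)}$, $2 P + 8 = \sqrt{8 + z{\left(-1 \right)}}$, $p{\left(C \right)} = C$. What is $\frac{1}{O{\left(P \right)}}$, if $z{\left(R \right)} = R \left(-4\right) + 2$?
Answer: $- \frac{8}{25} - \frac{\sqrt{14}}{25} \approx -0.46967$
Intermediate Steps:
$z{\left(R \right)} = 2 - 4 R$ ($z{\left(R \right)} = - 4 R + 2 = 2 - 4 R$)
$P = -4 + \frac{\sqrt{14}}{2}$ ($P = -4 + \frac{\sqrt{8 + \left(2 - -4\right)}}{2} = -4 + \frac{\sqrt{8 + \left(2 + 4\right)}}{2} = -4 + \frac{\sqrt{8 + 6}}{2} = -4 + \frac{\sqrt{14}}{2} \approx -2.1292$)
$O{\left(L \right)} = L$ ($O{\left(L \right)} = L + 0 = L$)
$\frac{1}{O{\left(P \right)}} = \frac{1}{-4 + \frac{\sqrt{14}}{2}}$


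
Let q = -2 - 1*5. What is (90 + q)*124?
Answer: 10292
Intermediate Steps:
q = -7 (q = -2 - 5 = -7)
(90 + q)*124 = (90 - 7)*124 = 83*124 = 10292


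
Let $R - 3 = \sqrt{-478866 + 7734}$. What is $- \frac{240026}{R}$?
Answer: $- \frac{240026}{157047} + \frac{480052 i \sqrt{13087}}{157047} \approx -1.5284 + 349.69 i$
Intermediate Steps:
$R = 3 + 6 i \sqrt{13087}$ ($R = 3 + \sqrt{-478866 + 7734} = 3 + \sqrt{-471132} = 3 + 6 i \sqrt{13087} \approx 3.0 + 686.39 i$)
$- \frac{240026}{R} = - \frac{240026}{3 + 6 i \sqrt{13087}}$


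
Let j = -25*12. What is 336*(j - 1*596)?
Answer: -301056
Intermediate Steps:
j = -300
336*(j - 1*596) = 336*(-300 - 1*596) = 336*(-300 - 596) = 336*(-896) = -301056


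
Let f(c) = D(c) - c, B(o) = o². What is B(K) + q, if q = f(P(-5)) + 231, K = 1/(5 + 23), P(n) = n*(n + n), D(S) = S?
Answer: 181105/784 ≈ 231.00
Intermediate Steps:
P(n) = 2*n² (P(n) = n*(2*n) = 2*n²)
K = 1/28 ≈ 0.035714
f(c) = 0 (f(c) = c - c = 0)
q = 231 (q = 0 + 231 = 231)
B(K) + q = (1/28)² + 231 = 1/784 + 231 = 181105/784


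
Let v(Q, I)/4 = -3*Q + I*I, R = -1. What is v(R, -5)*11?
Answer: 1232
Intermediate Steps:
v(Q, I) = -12*Q + 4*I**2 (v(Q, I) = 4*(-3*Q + I*I) = 4*(-3*Q + I**2) = 4*(I**2 - 3*Q) = -12*Q + 4*I**2)
v(R, -5)*11 = (-12*(-1) + 4*(-5)**2)*11 = (12 + 4*25)*11 = (12 + 100)*11 = 112*11 = 1232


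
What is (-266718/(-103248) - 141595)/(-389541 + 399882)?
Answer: -2436522307/177947928 ≈ -13.692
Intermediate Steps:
(-266718/(-103248) - 141595)/(-389541 + 399882) = (-266718*(-1/103248) - 141595)/10341 = (44453/17208 - 141595)*(1/10341) = -2436522307/17208*1/10341 = -2436522307/177947928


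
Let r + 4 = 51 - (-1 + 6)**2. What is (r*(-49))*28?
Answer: -30184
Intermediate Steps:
r = 22 (r = -4 + (51 - (-1 + 6)**2) = -4 + (51 - 1*5**2) = -4 + (51 - 1*25) = -4 + (51 - 25) = -4 + 26 = 22)
(r*(-49))*28 = (22*(-49))*28 = -1078*28 = -30184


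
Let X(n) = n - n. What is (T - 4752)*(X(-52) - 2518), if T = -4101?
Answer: 22291854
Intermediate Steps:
X(n) = 0
(T - 4752)*(X(-52) - 2518) = (-4101 - 4752)*(0 - 2518) = -8853*(-2518) = 22291854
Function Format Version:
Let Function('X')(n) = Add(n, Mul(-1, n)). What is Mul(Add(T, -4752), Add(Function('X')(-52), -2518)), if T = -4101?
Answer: 22291854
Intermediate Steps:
Function('X')(n) = 0
Mul(Add(T, -4752), Add(Function('X')(-52), -2518)) = Mul(Add(-4101, -4752), Add(0, -2518)) = Mul(-8853, -2518) = 22291854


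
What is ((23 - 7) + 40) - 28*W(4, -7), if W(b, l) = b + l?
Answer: 140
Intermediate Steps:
((23 - 7) + 40) - 28*W(4, -7) = ((23 - 7) + 40) - 28*(4 - 7) = (16 + 40) - 28*(-3) = 56 + 84 = 140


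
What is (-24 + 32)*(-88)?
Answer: -704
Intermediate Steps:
(-24 + 32)*(-88) = 8*(-88) = -704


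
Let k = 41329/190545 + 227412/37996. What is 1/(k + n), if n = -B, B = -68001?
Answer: 1809986955/123092148566011 ≈ 1.4704e-5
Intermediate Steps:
k = 11225639056/1809986955 (k = 41329*(1/190545) + 227412*(1/37996) = 41329/190545 + 56853/9499 = 11225639056/1809986955 ≈ 6.2021)
n = 68001 (n = -1*(-68001) = 68001)
1/(k + n) = 1/(11225639056/1809986955 + 68001) = 1/(123092148566011/1809986955) = 1809986955/123092148566011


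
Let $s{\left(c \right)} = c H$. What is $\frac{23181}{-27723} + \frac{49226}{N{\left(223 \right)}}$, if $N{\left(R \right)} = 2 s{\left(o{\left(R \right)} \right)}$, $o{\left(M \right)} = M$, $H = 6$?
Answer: $\frac{217110007}{12364458} \approx 17.559$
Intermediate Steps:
$s{\left(c \right)} = 6 c$ ($s{\left(c \right)} = c 6 = 6 c$)
$N{\left(R \right)} = 12 R$ ($N{\left(R \right)} = 2 \cdot 6 R = 12 R$)
$\frac{23181}{-27723} + \frac{49226}{N{\left(223 \right)}} = \frac{23181}{-27723} + \frac{49226}{12 \cdot 223} = 23181 \left(- \frac{1}{27723}\right) + \frac{49226}{2676} = - \frac{7727}{9241} + 49226 \cdot \frac{1}{2676} = - \frac{7727}{9241} + \frac{24613}{1338} = \frac{217110007}{12364458}$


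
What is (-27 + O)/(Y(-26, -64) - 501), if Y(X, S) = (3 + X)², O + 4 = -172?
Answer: -29/4 ≈ -7.2500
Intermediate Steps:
O = -176 (O = -4 - 172 = -176)
(-27 + O)/(Y(-26, -64) - 501) = (-27 - 176)/((3 - 26)² - 501) = -203/((-23)² - 501) = -203/(529 - 501) = -203/28 = -203*1/28 = -29/4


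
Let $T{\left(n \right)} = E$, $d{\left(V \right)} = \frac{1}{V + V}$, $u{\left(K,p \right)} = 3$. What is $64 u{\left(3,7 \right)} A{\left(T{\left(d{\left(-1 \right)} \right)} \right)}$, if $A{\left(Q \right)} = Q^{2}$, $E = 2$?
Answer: $768$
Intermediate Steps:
$d{\left(V \right)} = \frac{1}{2 V}$
$T{\left(n \right)} = 2$
$64 u{\left(3,7 \right)} A{\left(T{\left(d{\left(-1 \right)} \right)} \right)} = 64 \cdot 3 \cdot 2^{2} = 192 \cdot 4 = 768$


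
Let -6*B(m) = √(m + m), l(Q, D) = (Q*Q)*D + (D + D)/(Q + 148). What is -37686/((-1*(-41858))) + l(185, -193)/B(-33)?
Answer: -18843/20929 - 2199606911*I*√66/3663 ≈ -0.90033 - 4.8784e+6*I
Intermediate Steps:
l(Q, D) = D*Q² + 2*D/(148 + Q) (l(Q, D) = Q²*D + (2*D)/(148 + Q) = D*Q² + 2*D/(148 + Q))
B(m) = -√2*√m/6 (B(m) = -√(m + m)/6 = -√2*√m/6)
-37686/((-1*(-41858))) + l(185, -193)/B(-33) = -37686/((-1*(-41858))) + (-193*(2 + 185³ + 148*185²)/(148 + 185))/((-√2*√(-33)/6)) = -37686/41858 + (-193*(2 + 6331625 + 148*34225)/333)/((-√2*I*√33/6)) = -37686*1/41858 + (-193*1/333*(2 + 6331625 + 5065300))/((-I*√66/6)) = -18843/20929 + (-193*1/333*11396927)*(I*√66/11) = -18843/20929 - 2199606911*I*√66/3663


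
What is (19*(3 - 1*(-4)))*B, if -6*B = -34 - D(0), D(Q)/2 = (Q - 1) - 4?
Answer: 532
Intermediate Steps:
D(Q) = -10 + 2*Q (D(Q) = 2*((Q - 1) - 4) = 2*((-1 + Q) - 4) = 2*(-5 + Q) = -10 + 2*Q)
B = 4 (B = -(-34 - (-10 + 2*0))/6 = -(-34 - (-10 + 0))/6 = -(-34 - 1*(-10))/6 = -(-34 + 10)/6 = -⅙*(-24) = 4)
(19*(3 - 1*(-4)))*B = (19*(3 - 1*(-4)))*4 = (19*(3 + 4))*4 = (19*7)*4 = 133*4 = 532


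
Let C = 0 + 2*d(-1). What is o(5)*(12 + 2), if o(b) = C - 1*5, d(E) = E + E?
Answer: -126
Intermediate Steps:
d(E) = 2*E
C = -4 (C = 0 + 2*(2*(-1)) = 0 + 2*(-2) = 0 - 4 = -4)
o(b) = -9 (o(b) = -4 - 1*5 = -4 - 5 = -9)
o(5)*(12 + 2) = -9*(12 + 2) = -9*14 = -126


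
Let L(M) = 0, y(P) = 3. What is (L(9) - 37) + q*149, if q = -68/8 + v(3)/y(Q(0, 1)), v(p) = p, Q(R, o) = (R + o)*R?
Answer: -2309/2 ≈ -1154.5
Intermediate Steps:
Q(R, o) = R*(R + o)
q = -15/2 (q = -68/8 + 3/3 = -68*1/8 + 3*(1/3) = -17/2 + 1 = -15/2 ≈ -7.5000)
(L(9) - 37) + q*149 = (0 - 37) - 15/2*149 = -37 - 2235/2 = -2309/2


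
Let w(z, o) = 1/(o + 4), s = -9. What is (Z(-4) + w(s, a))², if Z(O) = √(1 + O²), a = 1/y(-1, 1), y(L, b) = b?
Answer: 426/25 + 2*√17/5 ≈ 18.689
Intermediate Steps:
a = 1 (a = 1/1 = 1)
w(z, o) = 1/(4 + o)
(Z(-4) + w(s, a))² = (√(1 + (-4)²) + 1/(4 + 1))² = (√(1 + 16) + 1/5)² = (√17 + ⅕)² = (⅕ + √17)²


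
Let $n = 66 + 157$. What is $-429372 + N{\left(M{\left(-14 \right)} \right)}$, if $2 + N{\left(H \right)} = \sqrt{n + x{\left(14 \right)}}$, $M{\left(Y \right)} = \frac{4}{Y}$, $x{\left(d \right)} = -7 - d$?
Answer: $-429374 + \sqrt{202} \approx -4.2936 \cdot 10^{5}$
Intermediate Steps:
$n = 223$
$N{\left(H \right)} = -2 + \sqrt{202}$ ($N{\left(H \right)} = -2 + \sqrt{223 - 21} = -2 + \sqrt{202}$)
$-429372 + N{\left(M{\left(-14 \right)} \right)} = -429372 - \left(2 - \sqrt{202}\right) = -429374 + \sqrt{202}$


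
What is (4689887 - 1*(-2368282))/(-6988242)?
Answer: -2352723/2329414 ≈ -1.0100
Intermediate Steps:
(4689887 - 1*(-2368282))/(-6988242) = (4689887 + 2368282)*(-1/6988242) = 7058169*(-1/6988242) = -2352723/2329414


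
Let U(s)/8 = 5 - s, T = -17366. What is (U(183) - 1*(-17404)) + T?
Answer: -1386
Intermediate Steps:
U(s) = 40 - 8*s (U(s) = 8*(5 - s) = 40 - 8*s)
(U(183) - 1*(-17404)) + T = ((40 - 8*183) - 1*(-17404)) - 17366 = ((40 - 1464) + 17404) - 17366 = (-1424 + 17404) - 17366 = 15980 - 17366 = -1386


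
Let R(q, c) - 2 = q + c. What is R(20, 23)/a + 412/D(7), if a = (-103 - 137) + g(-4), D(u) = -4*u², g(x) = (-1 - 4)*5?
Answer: -5900/2597 ≈ -2.2719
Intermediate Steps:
R(q, c) = 2 + c + q (R(q, c) = 2 + (q + c) = 2 + (c + q) = 2 + c + q)
g(x) = -25 (g(x) = -5*5 = -25)
a = -265 (a = (-103 - 137) - 25 = -240 - 25 = -265)
R(20, 23)/a + 412/D(7) = (2 + 23 + 20)/(-265) + 412/((-4*7²)) = 45*(-1/265) + 412/((-4*49)) = -9/53 + 412/(-196) = -9/53 + 412*(-1/196) = -9/53 - 103/49 = -5900/2597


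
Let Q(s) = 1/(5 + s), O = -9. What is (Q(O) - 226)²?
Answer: 819025/16 ≈ 51189.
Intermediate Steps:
(Q(O) - 226)² = (1/(5 - 9) - 226)² = (1/(-4) - 226)² = (-¼ - 226)² = (-905/4)² = 819025/16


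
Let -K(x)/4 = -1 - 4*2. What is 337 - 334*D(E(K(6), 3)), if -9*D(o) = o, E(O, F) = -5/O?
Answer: 53759/162 ≈ 331.85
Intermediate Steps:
K(x) = 36 (K(x) = -4*(-1 - 4*2) = -4*(-1 - 8) = -4*(-9) = 36)
D(o) = -o/9
337 - 334*D(E(K(6), 3)) = 337 - (-334)*(-5/36)/9 = 337 - (-334)*(-5*1/36)/9 = 337 - (-334)*(-5)/(9*36) = 337 - 334*5/324 = 337 - 835/162 = 53759/162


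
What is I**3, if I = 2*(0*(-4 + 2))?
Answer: 0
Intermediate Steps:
I = 0 (I = 2*(0*(-2)) = 2*0 = 0)
I**3 = 0**3 = 0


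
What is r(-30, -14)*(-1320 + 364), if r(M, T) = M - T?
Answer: 15296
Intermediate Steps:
r(-30, -14)*(-1320 + 364) = (-30 - 1*(-14))*(-1320 + 364) = (-30 + 14)*(-956) = -16*(-956) = 15296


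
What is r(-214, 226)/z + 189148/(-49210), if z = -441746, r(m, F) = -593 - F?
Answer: -41757534709/10869160330 ≈ -3.8418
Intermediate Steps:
r(-214, 226)/z + 189148/(-49210) = (-593 - 1*226)/(-441746) + 189148/(-49210) = (-593 - 226)*(-1/441746) + 189148*(-1/49210) = -819*(-1/441746) - 94574/24605 = 819/441746 - 94574/24605 = -41757534709/10869160330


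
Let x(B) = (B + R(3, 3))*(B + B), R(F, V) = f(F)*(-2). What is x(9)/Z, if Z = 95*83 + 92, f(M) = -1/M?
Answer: 58/2659 ≈ 0.021813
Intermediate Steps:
R(F, V) = 2/F (R(F, V) = -1/F*(-2) = 2/F)
Z = 7977 (Z = 7885 + 92 = 7977)
x(B) = 2*B*(2/3 + B) (x(B) = (B + 2/3)*(B + B) = (B + 2*(1/3))*(2*B) = (B + 2/3)*(2*B) = (2/3 + B)*(2*B) = 2*B*(2/3 + B))
x(9)/Z = ((2/3)*9*(2 + 3*9))/7977 = ((2/3)*9*(2 + 27))*(1/7977) = ((2/3)*9*29)*(1/7977) = 174*(1/7977) = 58/2659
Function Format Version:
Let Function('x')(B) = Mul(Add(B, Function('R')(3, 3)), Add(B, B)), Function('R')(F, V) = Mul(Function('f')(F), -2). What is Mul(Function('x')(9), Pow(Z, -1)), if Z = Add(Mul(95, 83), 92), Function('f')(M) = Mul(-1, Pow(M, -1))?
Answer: Rational(58, 2659) ≈ 0.021813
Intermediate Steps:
Function('R')(F, V) = Mul(2, Pow(F, -1)) (Function('R')(F, V) = Mul(Mul(-1, Pow(F, -1)), -2) = Mul(2, Pow(F, -1)))
Z = 7977 (Z = Add(7885, 92) = 7977)
Function('x')(B) = Mul(2, B, Add(Rational(2, 3), B)) (Function('x')(B) = Mul(Add(B, Mul(2, Pow(3, -1))), Add(B, B)) = Mul(Add(B, Mul(2, Rational(1, 3))), Mul(2, B)) = Mul(Add(B, Rational(2, 3)), Mul(2, B)) = Mul(Add(Rational(2, 3), B), Mul(2, B)) = Mul(2, B, Add(Rational(2, 3), B)))
Mul(Function('x')(9), Pow(Z, -1)) = Mul(Mul(Rational(2, 3), 9, Add(2, Mul(3, 9))), Pow(7977, -1)) = Mul(Mul(Rational(2, 3), 9, Add(2, 27)), Rational(1, 7977)) = Mul(Mul(Rational(2, 3), 9, 29), Rational(1, 7977)) = Mul(174, Rational(1, 7977)) = Rational(58, 2659)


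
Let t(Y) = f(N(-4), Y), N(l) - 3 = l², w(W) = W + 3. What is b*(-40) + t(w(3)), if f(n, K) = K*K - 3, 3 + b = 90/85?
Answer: 1881/17 ≈ 110.65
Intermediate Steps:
b = -33/17 (b = -3 + 90/85 = -3 + 90*(1/85) = -3 + 18/17 = -33/17 ≈ -1.9412)
w(W) = 3 + W
N(l) = 3 + l²
f(n, K) = -3 + K² (f(n, K) = K² - 3 = -3 + K²)
t(Y) = -3 + Y²
b*(-40) + t(w(3)) = -33/17*(-40) + (-3 + (3 + 3)²) = 1320/17 + (-3 + 6²) = 1320/17 + (-3 + 36) = 1320/17 + 33 = 1881/17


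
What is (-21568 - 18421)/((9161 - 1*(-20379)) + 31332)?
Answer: -39989/60872 ≈ -0.65694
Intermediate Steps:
(-21568 - 18421)/((9161 - 1*(-20379)) + 31332) = -39989/((9161 + 20379) + 31332) = -39989/(29540 + 31332) = -39989/60872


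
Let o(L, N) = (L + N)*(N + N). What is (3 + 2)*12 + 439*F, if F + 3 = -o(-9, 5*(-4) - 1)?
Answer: -554397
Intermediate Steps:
o(L, N) = 2*N*(L + N) (o(L, N) = (L + N)*(2*N) = 2*N*(L + N))
F = -1263 (F = -3 - 2*(5*(-4) - 1)*(-9 + (5*(-4) - 1)) = -3 - 2*(-20 - 1)*(-9 + (-20 - 1)) = -3 - 2*(-21)*(-9 - 21) = -3 - 2*(-21)*(-30) = -3 - 1*1260 = -3 - 1260 = -1263)
(3 + 2)*12 + 439*F = (3 + 2)*12 + 439*(-1263) = 5*12 - 554457 = 60 - 554457 = -554397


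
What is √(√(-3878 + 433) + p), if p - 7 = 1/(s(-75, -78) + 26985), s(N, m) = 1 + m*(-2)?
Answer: √(5156844290 + 736688164*I*√3445)/27142 ≈ 5.7494 + 5.1044*I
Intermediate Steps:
s(N, m) = 1 - 2*m
p = 189995/27142 (p = 7 + 1/((1 - 2*(-78)) + 26985) = 7 + 1/((1 + 156) + 26985) = 7 + 1/(157 + 26985) = 7 + 1/27142 = 189995/27142 ≈ 7.0000)
√(√(-3878 + 433) + p) = √(√(-3878 + 433) + 189995/27142) = √(√(-3445) + 189995/27142) = √(I*√3445 + 189995/27142) = √(189995/27142 + I*√3445)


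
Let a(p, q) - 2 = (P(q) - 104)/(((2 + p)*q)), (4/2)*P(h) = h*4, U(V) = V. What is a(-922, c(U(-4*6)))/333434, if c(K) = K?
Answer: 5501/920277840 ≈ 5.9775e-6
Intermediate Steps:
P(h) = 2*h (P(h) = (h*4)/2 = (4*h)/2 = 2*h)
a(p, q) = 2 + (-104 + 2*q)/(q*(2 + p)) (a(p, q) = 2 + (2*q - 104)/(((2 + p)*q)) = 2 + (-104 + 2*q)/((q*(2 + p))) = 2 + (-104 + 2*q)*(1/(q*(2 + p))) = 2 + (-104 + 2*q)/(q*(2 + p)))
a(-922, c(U(-4*6)))/333434 = (2*(-52 + 3*(-4*6) - (-3688)*6)/(((-4*6))*(2 - 922)))/333434 = (2*(-52 + 3*(-24) - 922*(-24))/(-24*(-920)))*(1/333434) = (2*(-1/24)*(-1/920)*(-52 - 72 + 22128))*(1/333434) = (2*(-1/24)*(-1/920)*22004)*(1/333434) = (5501/2760)*(1/333434) = 5501/920277840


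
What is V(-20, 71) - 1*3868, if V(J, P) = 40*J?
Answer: -4668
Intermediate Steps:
V(-20, 71) - 1*3868 = 40*(-20) - 1*3868 = -800 - 3868 = -4668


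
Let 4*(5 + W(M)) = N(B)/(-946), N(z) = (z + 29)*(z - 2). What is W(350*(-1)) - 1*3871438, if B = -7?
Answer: -665888187/172 ≈ -3.8714e+6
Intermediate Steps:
N(z) = (-2 + z)*(29 + z) (N(z) = (29 + z)*(-2 + z) = (-2 + z)*(29 + z))
W(M) = -851/172 (W(M) = -5 + ((-58 + (-7)² + 27*(-7))/(-946))/4 = -5 + ((-58 + 49 - 189)*(-1/946))/4 = -5 + (-198*(-1/946))/4 = -5 + (¼)*(9/43) = -5 + 9/172 = -851/172)
W(350*(-1)) - 1*3871438 = -851/172 - 1*3871438 = -851/172 - 3871438 = -665888187/172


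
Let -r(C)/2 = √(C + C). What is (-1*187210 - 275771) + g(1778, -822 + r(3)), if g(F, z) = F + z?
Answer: -462025 - 2*√6 ≈ -4.6203e+5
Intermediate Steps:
r(C) = -2*√2*√C (r(C) = -2*√(C + C) = -2*√2*√C)
(-1*187210 - 275771) + g(1778, -822 + r(3)) = (-1*187210 - 275771) + (1778 + (-822 - 2*√2*√3)) = (-187210 - 275771) + (1778 + (-822 - 2*√6)) = -462981 + (956 - 2*√6) = -462025 - 2*√6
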